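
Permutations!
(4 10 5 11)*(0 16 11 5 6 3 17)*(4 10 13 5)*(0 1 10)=(0 16 11)(1 10 6 3 17)(4 13 5)=[16, 10, 2, 17, 13, 4, 3, 7, 8, 9, 6, 0, 12, 5, 14, 15, 11, 1]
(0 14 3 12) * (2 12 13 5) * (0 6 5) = [14, 1, 12, 13, 4, 2, 5, 7, 8, 9, 10, 11, 6, 0, 3] = (0 14 3 13)(2 12 6 5)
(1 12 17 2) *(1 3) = (1 12 17 2 3) = [0, 12, 3, 1, 4, 5, 6, 7, 8, 9, 10, 11, 17, 13, 14, 15, 16, 2]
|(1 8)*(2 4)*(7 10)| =|(1 8)(2 4)(7 10)| =2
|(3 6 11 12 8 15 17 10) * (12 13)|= 9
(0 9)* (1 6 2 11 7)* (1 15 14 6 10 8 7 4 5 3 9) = [1, 10, 11, 9, 5, 3, 2, 15, 7, 0, 8, 4, 12, 13, 6, 14] = (0 1 10 8 7 15 14 6 2 11 4 5 3 9)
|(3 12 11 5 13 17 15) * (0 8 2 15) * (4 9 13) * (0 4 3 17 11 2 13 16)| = 13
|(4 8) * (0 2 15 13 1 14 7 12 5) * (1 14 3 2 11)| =22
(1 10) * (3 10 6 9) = (1 6 9 3 10) = [0, 6, 2, 10, 4, 5, 9, 7, 8, 3, 1]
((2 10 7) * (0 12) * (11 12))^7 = (0 11 12)(2 10 7) = [11, 1, 10, 3, 4, 5, 6, 2, 8, 9, 7, 12, 0]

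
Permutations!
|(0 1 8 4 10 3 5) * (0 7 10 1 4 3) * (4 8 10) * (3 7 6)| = 6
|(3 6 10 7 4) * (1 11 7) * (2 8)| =14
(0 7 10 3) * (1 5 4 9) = (0 7 10 3)(1 5 4 9) = [7, 5, 2, 0, 9, 4, 6, 10, 8, 1, 3]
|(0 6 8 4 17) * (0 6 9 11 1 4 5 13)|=|(0 9 11 1 4 17 6 8 5 13)|=10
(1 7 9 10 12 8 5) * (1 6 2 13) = (1 7 9 10 12 8 5 6 2 13) = [0, 7, 13, 3, 4, 6, 2, 9, 5, 10, 12, 11, 8, 1]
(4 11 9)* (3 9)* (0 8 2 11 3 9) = [8, 1, 11, 0, 3, 5, 6, 7, 2, 4, 10, 9] = (0 8 2 11 9 4 3)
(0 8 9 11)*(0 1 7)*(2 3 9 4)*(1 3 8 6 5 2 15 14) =(0 6 5 2 8 4 15 14 1 7)(3 9 11) =[6, 7, 8, 9, 15, 2, 5, 0, 4, 11, 10, 3, 12, 13, 1, 14]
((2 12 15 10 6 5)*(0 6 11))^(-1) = [11, 1, 5, 3, 4, 6, 0, 7, 8, 9, 15, 10, 2, 13, 14, 12] = (0 11 10 15 12 2 5 6)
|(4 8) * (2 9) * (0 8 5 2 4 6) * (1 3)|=12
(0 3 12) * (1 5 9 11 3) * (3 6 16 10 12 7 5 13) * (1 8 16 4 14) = [8, 13, 2, 7, 14, 9, 4, 5, 16, 11, 12, 6, 0, 3, 1, 15, 10] = (0 8 16 10 12)(1 13 3 7 5 9 11 6 4 14)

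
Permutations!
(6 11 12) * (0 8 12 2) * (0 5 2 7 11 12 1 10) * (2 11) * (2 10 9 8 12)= (0 12 6 2 5 11 7 10)(1 9 8)= [12, 9, 5, 3, 4, 11, 2, 10, 1, 8, 0, 7, 6]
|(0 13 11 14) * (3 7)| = 4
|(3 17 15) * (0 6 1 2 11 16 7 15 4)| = |(0 6 1 2 11 16 7 15 3 17 4)| = 11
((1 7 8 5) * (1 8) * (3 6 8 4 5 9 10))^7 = [0, 7, 2, 8, 5, 4, 9, 1, 10, 3, 6] = (1 7)(3 8 10 6 9)(4 5)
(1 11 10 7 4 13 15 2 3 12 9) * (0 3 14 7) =(0 3 12 9 1 11 10)(2 14 7 4 13 15) =[3, 11, 14, 12, 13, 5, 6, 4, 8, 1, 0, 10, 9, 15, 7, 2]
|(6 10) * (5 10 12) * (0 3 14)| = 12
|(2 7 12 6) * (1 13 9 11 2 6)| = 7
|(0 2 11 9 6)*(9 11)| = |(11)(0 2 9 6)| = 4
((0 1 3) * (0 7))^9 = (0 1 3 7) = [1, 3, 2, 7, 4, 5, 6, 0]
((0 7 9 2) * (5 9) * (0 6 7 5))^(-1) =(0 7 6 2 9 5) =[7, 1, 9, 3, 4, 0, 2, 6, 8, 5]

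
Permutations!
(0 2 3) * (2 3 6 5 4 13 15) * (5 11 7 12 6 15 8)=(0 3)(2 15)(4 13 8 5)(6 11 7 12)=[3, 1, 15, 0, 13, 4, 11, 12, 5, 9, 10, 7, 6, 8, 14, 2]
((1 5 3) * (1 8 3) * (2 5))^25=(1 2 5)(3 8)=[0, 2, 5, 8, 4, 1, 6, 7, 3]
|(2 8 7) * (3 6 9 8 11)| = |(2 11 3 6 9 8 7)| = 7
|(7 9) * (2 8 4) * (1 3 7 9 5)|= |(9)(1 3 7 5)(2 8 4)|= 12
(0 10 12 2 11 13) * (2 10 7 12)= [7, 1, 11, 3, 4, 5, 6, 12, 8, 9, 2, 13, 10, 0]= (0 7 12 10 2 11 13)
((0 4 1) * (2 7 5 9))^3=[0, 1, 9, 3, 4, 7, 6, 2, 8, 5]=(2 9 5 7)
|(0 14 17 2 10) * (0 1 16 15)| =|(0 14 17 2 10 1 16 15)| =8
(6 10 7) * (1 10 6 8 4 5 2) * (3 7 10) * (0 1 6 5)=(10)(0 1 3 7 8 4)(2 6 5)=[1, 3, 6, 7, 0, 2, 5, 8, 4, 9, 10]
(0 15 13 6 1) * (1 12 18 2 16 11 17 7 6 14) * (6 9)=[15, 0, 16, 3, 4, 5, 12, 9, 8, 6, 10, 17, 18, 14, 1, 13, 11, 7, 2]=(0 15 13 14 1)(2 16 11 17 7 9 6 12 18)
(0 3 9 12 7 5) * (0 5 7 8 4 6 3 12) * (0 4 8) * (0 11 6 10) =(0 12 11 6 3 9 4 10) =[12, 1, 2, 9, 10, 5, 3, 7, 8, 4, 0, 6, 11]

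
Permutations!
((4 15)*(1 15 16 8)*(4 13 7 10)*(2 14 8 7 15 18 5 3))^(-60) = (1 3 8 5 14 18 2) = [0, 3, 1, 8, 4, 14, 6, 7, 5, 9, 10, 11, 12, 13, 18, 15, 16, 17, 2]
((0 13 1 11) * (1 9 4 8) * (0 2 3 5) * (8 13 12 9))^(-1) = [5, 8, 11, 2, 9, 3, 6, 7, 13, 12, 10, 1, 0, 4] = (0 5 3 2 11 1 8 13 4 9 12)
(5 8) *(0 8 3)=(0 8 5 3)=[8, 1, 2, 0, 4, 3, 6, 7, 5]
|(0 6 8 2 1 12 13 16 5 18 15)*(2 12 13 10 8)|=|(0 6 2 1 13 16 5 18 15)(8 12 10)|=9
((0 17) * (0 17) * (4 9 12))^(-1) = [0, 1, 2, 3, 12, 5, 6, 7, 8, 4, 10, 11, 9, 13, 14, 15, 16, 17] = (17)(4 12 9)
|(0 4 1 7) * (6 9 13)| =12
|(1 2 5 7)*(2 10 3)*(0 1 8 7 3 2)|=6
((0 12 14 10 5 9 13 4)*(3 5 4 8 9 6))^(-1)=(0 4 10 14 12)(3 6 5)(8 13 9)=[4, 1, 2, 6, 10, 3, 5, 7, 13, 8, 14, 11, 0, 9, 12]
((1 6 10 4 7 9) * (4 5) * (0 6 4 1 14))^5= [4, 0, 2, 3, 6, 14, 7, 10, 8, 5, 9, 11, 12, 13, 1]= (0 4 6 7 10 9 5 14 1)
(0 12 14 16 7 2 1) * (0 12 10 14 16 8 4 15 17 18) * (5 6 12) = (0 10 14 8 4 15 17 18)(1 5 6 12 16 7 2) = [10, 5, 1, 3, 15, 6, 12, 2, 4, 9, 14, 11, 16, 13, 8, 17, 7, 18, 0]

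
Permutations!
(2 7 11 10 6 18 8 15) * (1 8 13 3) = (1 8 15 2 7 11 10 6 18 13 3) = [0, 8, 7, 1, 4, 5, 18, 11, 15, 9, 6, 10, 12, 3, 14, 2, 16, 17, 13]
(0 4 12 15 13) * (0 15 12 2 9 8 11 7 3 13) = [4, 1, 9, 13, 2, 5, 6, 3, 11, 8, 10, 7, 12, 15, 14, 0] = (0 4 2 9 8 11 7 3 13 15)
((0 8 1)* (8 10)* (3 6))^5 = (0 10 8 1)(3 6) = [10, 0, 2, 6, 4, 5, 3, 7, 1, 9, 8]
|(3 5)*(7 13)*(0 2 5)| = 4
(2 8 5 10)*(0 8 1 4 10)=[8, 4, 1, 3, 10, 0, 6, 7, 5, 9, 2]=(0 8 5)(1 4 10 2)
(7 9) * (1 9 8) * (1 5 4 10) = (1 9 7 8 5 4 10) = [0, 9, 2, 3, 10, 4, 6, 8, 5, 7, 1]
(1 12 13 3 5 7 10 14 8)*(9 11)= [0, 12, 2, 5, 4, 7, 6, 10, 1, 11, 14, 9, 13, 3, 8]= (1 12 13 3 5 7 10 14 8)(9 11)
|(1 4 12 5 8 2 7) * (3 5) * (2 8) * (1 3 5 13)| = 8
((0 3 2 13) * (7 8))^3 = [13, 1, 3, 0, 4, 5, 6, 8, 7, 9, 10, 11, 12, 2] = (0 13 2 3)(7 8)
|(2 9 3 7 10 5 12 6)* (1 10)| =9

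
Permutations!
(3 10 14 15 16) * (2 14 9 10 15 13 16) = [0, 1, 14, 15, 4, 5, 6, 7, 8, 10, 9, 11, 12, 16, 13, 2, 3] = (2 14 13 16 3 15)(9 10)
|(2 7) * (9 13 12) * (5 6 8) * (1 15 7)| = 12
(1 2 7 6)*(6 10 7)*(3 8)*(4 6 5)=(1 2 5 4 6)(3 8)(7 10)=[0, 2, 5, 8, 6, 4, 1, 10, 3, 9, 7]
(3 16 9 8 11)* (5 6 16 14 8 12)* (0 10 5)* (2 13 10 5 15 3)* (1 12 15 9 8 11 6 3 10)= (0 5 3 14 11 2 13 1 12)(6 16 8)(9 15 10)= [5, 12, 13, 14, 4, 3, 16, 7, 6, 15, 9, 2, 0, 1, 11, 10, 8]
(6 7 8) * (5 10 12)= (5 10 12)(6 7 8)= [0, 1, 2, 3, 4, 10, 7, 8, 6, 9, 12, 11, 5]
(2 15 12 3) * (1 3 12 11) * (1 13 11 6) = (1 3 2 15 6)(11 13) = [0, 3, 15, 2, 4, 5, 1, 7, 8, 9, 10, 13, 12, 11, 14, 6]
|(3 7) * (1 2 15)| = |(1 2 15)(3 7)| = 6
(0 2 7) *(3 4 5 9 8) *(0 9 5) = (0 2 7 9 8 3 4) = [2, 1, 7, 4, 0, 5, 6, 9, 3, 8]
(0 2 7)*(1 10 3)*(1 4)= (0 2 7)(1 10 3 4)= [2, 10, 7, 4, 1, 5, 6, 0, 8, 9, 3]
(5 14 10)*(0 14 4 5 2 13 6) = (0 14 10 2 13 6)(4 5) = [14, 1, 13, 3, 5, 4, 0, 7, 8, 9, 2, 11, 12, 6, 10]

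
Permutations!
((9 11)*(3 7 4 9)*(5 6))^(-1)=(3 11 9 4 7)(5 6)=[0, 1, 2, 11, 7, 6, 5, 3, 8, 4, 10, 9]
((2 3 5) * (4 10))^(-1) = (2 5 3)(4 10) = [0, 1, 5, 2, 10, 3, 6, 7, 8, 9, 4]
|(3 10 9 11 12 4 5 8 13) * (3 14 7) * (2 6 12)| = 13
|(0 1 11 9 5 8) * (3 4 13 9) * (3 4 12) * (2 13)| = |(0 1 11 4 2 13 9 5 8)(3 12)| = 18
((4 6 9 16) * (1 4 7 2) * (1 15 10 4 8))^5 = [0, 8, 9, 3, 2, 5, 15, 6, 1, 10, 7, 11, 12, 13, 14, 16, 4] = (1 8)(2 9 10 7 6 15 16 4)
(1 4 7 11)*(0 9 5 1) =(0 9 5 1 4 7 11) =[9, 4, 2, 3, 7, 1, 6, 11, 8, 5, 10, 0]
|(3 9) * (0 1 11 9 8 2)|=|(0 1 11 9 3 8 2)|=7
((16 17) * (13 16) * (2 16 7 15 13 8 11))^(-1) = (2 11 8 17 16)(7 13 15) = [0, 1, 11, 3, 4, 5, 6, 13, 17, 9, 10, 8, 12, 15, 14, 7, 2, 16]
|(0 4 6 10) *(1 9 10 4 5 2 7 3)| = |(0 5 2 7 3 1 9 10)(4 6)| = 8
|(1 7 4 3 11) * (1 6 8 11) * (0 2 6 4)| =9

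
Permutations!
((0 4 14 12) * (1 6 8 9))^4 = (14) = [0, 1, 2, 3, 4, 5, 6, 7, 8, 9, 10, 11, 12, 13, 14]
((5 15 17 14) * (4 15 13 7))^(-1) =[0, 1, 2, 3, 7, 14, 6, 13, 8, 9, 10, 11, 12, 5, 17, 4, 16, 15] =(4 7 13 5 14 17 15)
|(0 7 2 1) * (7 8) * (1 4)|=|(0 8 7 2 4 1)|=6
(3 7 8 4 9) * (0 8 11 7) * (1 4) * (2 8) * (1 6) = [2, 4, 8, 0, 9, 5, 1, 11, 6, 3, 10, 7] = (0 2 8 6 1 4 9 3)(7 11)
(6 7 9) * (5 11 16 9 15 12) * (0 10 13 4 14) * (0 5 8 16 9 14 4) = (0 10 13)(5 11 9 6 7 15 12 8 16 14) = [10, 1, 2, 3, 4, 11, 7, 15, 16, 6, 13, 9, 8, 0, 5, 12, 14]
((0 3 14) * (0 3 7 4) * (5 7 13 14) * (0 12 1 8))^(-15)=(0 7)(1 3)(4 13)(5 8)(12 14)=[7, 3, 2, 1, 13, 8, 6, 0, 5, 9, 10, 11, 14, 4, 12]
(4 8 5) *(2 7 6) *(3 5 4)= (2 7 6)(3 5)(4 8)= [0, 1, 7, 5, 8, 3, 2, 6, 4]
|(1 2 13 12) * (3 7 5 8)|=|(1 2 13 12)(3 7 5 8)|=4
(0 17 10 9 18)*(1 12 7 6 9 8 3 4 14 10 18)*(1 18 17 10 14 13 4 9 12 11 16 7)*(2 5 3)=[10, 11, 5, 9, 13, 3, 12, 6, 2, 18, 8, 16, 1, 4, 14, 15, 7, 17, 0]=(0 10 8 2 5 3 9 18)(1 11 16 7 6 12)(4 13)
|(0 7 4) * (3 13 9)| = |(0 7 4)(3 13 9)| = 3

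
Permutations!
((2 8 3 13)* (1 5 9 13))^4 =(1 2 5 8 9 3 13) =[0, 2, 5, 13, 4, 8, 6, 7, 9, 3, 10, 11, 12, 1]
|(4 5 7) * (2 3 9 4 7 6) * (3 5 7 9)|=3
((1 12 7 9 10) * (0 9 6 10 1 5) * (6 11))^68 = (0 11 9 6 1 10 12 5 7) = [11, 10, 2, 3, 4, 7, 1, 0, 8, 6, 12, 9, 5]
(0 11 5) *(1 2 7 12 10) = (0 11 5)(1 2 7 12 10) = [11, 2, 7, 3, 4, 0, 6, 12, 8, 9, 1, 5, 10]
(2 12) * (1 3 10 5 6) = [0, 3, 12, 10, 4, 6, 1, 7, 8, 9, 5, 11, 2] = (1 3 10 5 6)(2 12)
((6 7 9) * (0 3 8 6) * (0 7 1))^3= [6, 8, 2, 1, 4, 5, 3, 9, 0, 7]= (0 6 3 1 8)(7 9)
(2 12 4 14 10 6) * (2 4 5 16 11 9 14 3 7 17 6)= [0, 1, 12, 7, 3, 16, 4, 17, 8, 14, 2, 9, 5, 13, 10, 15, 11, 6]= (2 12 5 16 11 9 14 10)(3 7 17 6 4)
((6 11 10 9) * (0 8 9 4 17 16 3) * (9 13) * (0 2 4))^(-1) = [10, 1, 3, 16, 2, 5, 9, 7, 0, 13, 11, 6, 12, 8, 14, 15, 17, 4] = (0 10 11 6 9 13 8)(2 3 16 17 4)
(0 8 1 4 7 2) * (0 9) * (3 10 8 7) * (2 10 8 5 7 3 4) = (0 3 8 1 2 9)(5 7 10) = [3, 2, 9, 8, 4, 7, 6, 10, 1, 0, 5]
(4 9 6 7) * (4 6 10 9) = (6 7)(9 10) = [0, 1, 2, 3, 4, 5, 7, 6, 8, 10, 9]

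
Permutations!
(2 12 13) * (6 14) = [0, 1, 12, 3, 4, 5, 14, 7, 8, 9, 10, 11, 13, 2, 6] = (2 12 13)(6 14)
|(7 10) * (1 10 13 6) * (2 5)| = 10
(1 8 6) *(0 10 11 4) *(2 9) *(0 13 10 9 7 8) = (0 9 2 7 8 6 1)(4 13 10 11) = [9, 0, 7, 3, 13, 5, 1, 8, 6, 2, 11, 4, 12, 10]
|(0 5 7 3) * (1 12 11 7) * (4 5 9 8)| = |(0 9 8 4 5 1 12 11 7 3)| = 10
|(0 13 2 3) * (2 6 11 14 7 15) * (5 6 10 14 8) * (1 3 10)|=|(0 13 1 3)(2 10 14 7 15)(5 6 11 8)|=20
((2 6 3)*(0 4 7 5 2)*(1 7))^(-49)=(0 3 6 2 5 7 1 4)=[3, 4, 5, 6, 0, 7, 2, 1]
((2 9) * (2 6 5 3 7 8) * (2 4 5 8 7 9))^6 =(9) =[0, 1, 2, 3, 4, 5, 6, 7, 8, 9]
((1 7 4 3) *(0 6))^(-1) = (0 6)(1 3 4 7) = [6, 3, 2, 4, 7, 5, 0, 1]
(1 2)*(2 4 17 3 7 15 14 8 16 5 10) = (1 4 17 3 7 15 14 8 16 5 10 2) = [0, 4, 1, 7, 17, 10, 6, 15, 16, 9, 2, 11, 12, 13, 8, 14, 5, 3]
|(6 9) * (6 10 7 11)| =|(6 9 10 7 11)| =5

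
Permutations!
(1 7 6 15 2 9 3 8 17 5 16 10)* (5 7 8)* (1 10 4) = (1 8 17 7 6 15 2 9 3 5 16 4) = [0, 8, 9, 5, 1, 16, 15, 6, 17, 3, 10, 11, 12, 13, 14, 2, 4, 7]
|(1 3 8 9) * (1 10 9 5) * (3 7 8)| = 4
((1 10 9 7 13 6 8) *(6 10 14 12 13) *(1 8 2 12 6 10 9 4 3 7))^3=(1 2 9 6 13 14 12)(3 4 10 7)=[0, 2, 9, 4, 10, 5, 13, 3, 8, 6, 7, 11, 1, 14, 12]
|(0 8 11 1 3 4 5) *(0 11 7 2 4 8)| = 8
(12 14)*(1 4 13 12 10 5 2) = [0, 4, 1, 3, 13, 2, 6, 7, 8, 9, 5, 11, 14, 12, 10] = (1 4 13 12 14 10 5 2)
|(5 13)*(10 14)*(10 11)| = |(5 13)(10 14 11)| = 6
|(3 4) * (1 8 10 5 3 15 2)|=|(1 8 10 5 3 4 15 2)|=8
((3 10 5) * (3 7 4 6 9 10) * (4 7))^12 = [0, 1, 2, 3, 9, 6, 10, 7, 8, 5, 4] = (4 9 5 6 10)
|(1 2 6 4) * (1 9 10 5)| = 7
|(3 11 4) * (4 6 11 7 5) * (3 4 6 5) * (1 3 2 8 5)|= 8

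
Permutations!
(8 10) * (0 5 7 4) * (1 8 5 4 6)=[4, 8, 2, 3, 0, 7, 1, 6, 10, 9, 5]=(0 4)(1 8 10 5 7 6)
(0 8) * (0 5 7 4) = (0 8 5 7 4) = [8, 1, 2, 3, 0, 7, 6, 4, 5]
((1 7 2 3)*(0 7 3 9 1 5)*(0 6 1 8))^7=(0 2 8 7 9)(1 6 5 3)=[2, 6, 8, 1, 4, 3, 5, 9, 7, 0]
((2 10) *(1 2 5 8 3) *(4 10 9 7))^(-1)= [0, 3, 1, 8, 7, 10, 6, 9, 5, 2, 4]= (1 3 8 5 10 4 7 9 2)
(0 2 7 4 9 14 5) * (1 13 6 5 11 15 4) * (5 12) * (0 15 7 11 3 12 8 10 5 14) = (0 2 11 7 1 13 6 8 10 5 15 4 9)(3 12 14) = [2, 13, 11, 12, 9, 15, 8, 1, 10, 0, 5, 7, 14, 6, 3, 4]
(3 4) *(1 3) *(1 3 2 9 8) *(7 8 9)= (9)(1 2 7 8)(3 4)= [0, 2, 7, 4, 3, 5, 6, 8, 1, 9]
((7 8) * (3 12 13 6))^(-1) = (3 6 13 12)(7 8) = [0, 1, 2, 6, 4, 5, 13, 8, 7, 9, 10, 11, 3, 12]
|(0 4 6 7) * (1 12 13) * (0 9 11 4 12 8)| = 5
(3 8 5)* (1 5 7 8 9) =[0, 5, 2, 9, 4, 3, 6, 8, 7, 1] =(1 5 3 9)(7 8)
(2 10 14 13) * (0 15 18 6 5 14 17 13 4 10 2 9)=(0 15 18 6 5 14 4 10 17 13 9)=[15, 1, 2, 3, 10, 14, 5, 7, 8, 0, 17, 11, 12, 9, 4, 18, 16, 13, 6]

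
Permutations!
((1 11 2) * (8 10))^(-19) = (1 2 11)(8 10) = [0, 2, 11, 3, 4, 5, 6, 7, 10, 9, 8, 1]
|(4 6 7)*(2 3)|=|(2 3)(4 6 7)|=6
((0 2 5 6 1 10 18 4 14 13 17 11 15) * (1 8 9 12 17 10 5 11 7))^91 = [15, 8, 0, 3, 14, 9, 12, 6, 17, 7, 18, 2, 1, 10, 13, 11, 16, 5, 4] = (0 15 11 2)(1 8 17 5 9 7 6 12)(4 14 13 10 18)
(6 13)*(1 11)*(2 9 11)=[0, 2, 9, 3, 4, 5, 13, 7, 8, 11, 10, 1, 12, 6]=(1 2 9 11)(6 13)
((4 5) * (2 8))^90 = (8) = [0, 1, 2, 3, 4, 5, 6, 7, 8]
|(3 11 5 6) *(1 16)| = 4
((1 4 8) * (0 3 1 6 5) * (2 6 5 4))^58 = (0 1 6 8)(2 4 5 3) = [1, 6, 4, 2, 5, 3, 8, 7, 0]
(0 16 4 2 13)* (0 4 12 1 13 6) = [16, 13, 6, 3, 2, 5, 0, 7, 8, 9, 10, 11, 1, 4, 14, 15, 12] = (0 16 12 1 13 4 2 6)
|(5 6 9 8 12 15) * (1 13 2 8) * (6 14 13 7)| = 28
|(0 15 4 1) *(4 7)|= 5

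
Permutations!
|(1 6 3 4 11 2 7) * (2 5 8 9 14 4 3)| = 12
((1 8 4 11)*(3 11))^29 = (1 11 3 4 8) = [0, 11, 2, 4, 8, 5, 6, 7, 1, 9, 10, 3]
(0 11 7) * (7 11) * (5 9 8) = (11)(0 7)(5 9 8) = [7, 1, 2, 3, 4, 9, 6, 0, 5, 8, 10, 11]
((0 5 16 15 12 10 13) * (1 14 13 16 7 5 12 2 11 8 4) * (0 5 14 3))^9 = [1, 8, 16, 4, 11, 7, 6, 14, 2, 9, 0, 15, 3, 5, 13, 10, 12] = (0 1 8 2 16 12 3 4 11 15 10)(5 7 14 13)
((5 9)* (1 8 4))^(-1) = (1 4 8)(5 9) = [0, 4, 2, 3, 8, 9, 6, 7, 1, 5]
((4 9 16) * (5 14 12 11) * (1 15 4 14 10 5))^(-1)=[0, 11, 2, 3, 15, 10, 6, 7, 8, 4, 5, 12, 14, 13, 16, 1, 9]=(1 11 12 14 16 9 4 15)(5 10)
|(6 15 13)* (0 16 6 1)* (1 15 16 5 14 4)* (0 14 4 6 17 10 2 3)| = 22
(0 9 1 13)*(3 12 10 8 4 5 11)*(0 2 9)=(1 13 2 9)(3 12 10 8 4 5 11)=[0, 13, 9, 12, 5, 11, 6, 7, 4, 1, 8, 3, 10, 2]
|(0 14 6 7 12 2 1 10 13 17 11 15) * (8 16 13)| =|(0 14 6 7 12 2 1 10 8 16 13 17 11 15)| =14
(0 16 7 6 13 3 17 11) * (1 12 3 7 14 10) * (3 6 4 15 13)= (0 16 14 10 1 12 6 3 17 11)(4 15 13 7)= [16, 12, 2, 17, 15, 5, 3, 4, 8, 9, 1, 0, 6, 7, 10, 13, 14, 11]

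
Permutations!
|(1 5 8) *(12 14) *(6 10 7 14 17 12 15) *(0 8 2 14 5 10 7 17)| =6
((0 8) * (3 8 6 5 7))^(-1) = (0 8 3 7 5 6) = [8, 1, 2, 7, 4, 6, 0, 5, 3]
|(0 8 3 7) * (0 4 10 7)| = 3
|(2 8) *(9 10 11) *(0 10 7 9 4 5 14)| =6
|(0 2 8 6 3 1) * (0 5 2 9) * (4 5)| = 14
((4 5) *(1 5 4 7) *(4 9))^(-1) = [0, 7, 2, 3, 9, 1, 6, 5, 8, 4] = (1 7 5)(4 9)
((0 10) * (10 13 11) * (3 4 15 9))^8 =[0, 1, 2, 3, 4, 5, 6, 7, 8, 9, 10, 11, 12, 13, 14, 15] =(15)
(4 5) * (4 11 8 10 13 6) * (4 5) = [0, 1, 2, 3, 4, 11, 5, 7, 10, 9, 13, 8, 12, 6] = (5 11 8 10 13 6)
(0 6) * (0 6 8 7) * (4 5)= (0 8 7)(4 5)= [8, 1, 2, 3, 5, 4, 6, 0, 7]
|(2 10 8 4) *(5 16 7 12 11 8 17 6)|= |(2 10 17 6 5 16 7 12 11 8 4)|= 11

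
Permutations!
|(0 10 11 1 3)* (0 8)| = |(0 10 11 1 3 8)| = 6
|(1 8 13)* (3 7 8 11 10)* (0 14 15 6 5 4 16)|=7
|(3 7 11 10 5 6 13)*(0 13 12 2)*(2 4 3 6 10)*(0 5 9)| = 12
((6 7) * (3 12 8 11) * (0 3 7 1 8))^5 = (0 12 3) = [12, 1, 2, 0, 4, 5, 6, 7, 8, 9, 10, 11, 3]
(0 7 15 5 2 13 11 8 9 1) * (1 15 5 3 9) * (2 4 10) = (0 7 5 4 10 2 13 11 8 1)(3 9 15) = [7, 0, 13, 9, 10, 4, 6, 5, 1, 15, 2, 8, 12, 11, 14, 3]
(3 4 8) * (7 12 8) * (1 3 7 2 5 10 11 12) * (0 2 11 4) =(0 2 5 10 4 11 12 8 7 1 3) =[2, 3, 5, 0, 11, 10, 6, 1, 7, 9, 4, 12, 8]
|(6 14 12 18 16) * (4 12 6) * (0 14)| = |(0 14 6)(4 12 18 16)| = 12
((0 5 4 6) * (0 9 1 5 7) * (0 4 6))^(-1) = (0 4 7)(1 9 6 5) = [4, 9, 2, 3, 7, 1, 5, 0, 8, 6]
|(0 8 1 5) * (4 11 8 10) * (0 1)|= 10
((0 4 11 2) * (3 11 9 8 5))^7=(0 2 11 3 5 8 9 4)=[2, 1, 11, 5, 0, 8, 6, 7, 9, 4, 10, 3]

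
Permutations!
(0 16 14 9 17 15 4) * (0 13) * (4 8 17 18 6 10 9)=(0 16 14 4 13)(6 10 9 18)(8 17 15)=[16, 1, 2, 3, 13, 5, 10, 7, 17, 18, 9, 11, 12, 0, 4, 8, 14, 15, 6]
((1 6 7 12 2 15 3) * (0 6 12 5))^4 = (1 3 15 2 12) = [0, 3, 12, 15, 4, 5, 6, 7, 8, 9, 10, 11, 1, 13, 14, 2]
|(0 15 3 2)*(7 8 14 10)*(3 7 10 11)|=|(0 15 7 8 14 11 3 2)|=8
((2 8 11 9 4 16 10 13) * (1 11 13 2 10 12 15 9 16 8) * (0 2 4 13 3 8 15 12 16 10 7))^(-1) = (16)(0 7 13 9 15 4 10 11 1 2)(3 8) = [7, 2, 0, 8, 10, 5, 6, 13, 3, 15, 11, 1, 12, 9, 14, 4, 16]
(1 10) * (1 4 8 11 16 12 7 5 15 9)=[0, 10, 2, 3, 8, 15, 6, 5, 11, 1, 4, 16, 7, 13, 14, 9, 12]=(1 10 4 8 11 16 12 7 5 15 9)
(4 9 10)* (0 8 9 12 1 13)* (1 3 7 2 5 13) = (0 8 9 10 4 12 3 7 2 5 13) = [8, 1, 5, 7, 12, 13, 6, 2, 9, 10, 4, 11, 3, 0]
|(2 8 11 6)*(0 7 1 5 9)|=20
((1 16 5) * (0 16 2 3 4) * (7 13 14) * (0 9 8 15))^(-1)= [15, 5, 1, 2, 3, 16, 6, 14, 9, 4, 10, 11, 12, 7, 13, 8, 0]= (0 15 8 9 4 3 2 1 5 16)(7 14 13)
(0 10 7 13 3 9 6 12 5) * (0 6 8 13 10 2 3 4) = (0 2 3 9 8 13 4)(5 6 12)(7 10) = [2, 1, 3, 9, 0, 6, 12, 10, 13, 8, 7, 11, 5, 4]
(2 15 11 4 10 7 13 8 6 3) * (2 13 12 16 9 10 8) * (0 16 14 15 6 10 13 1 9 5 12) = [16, 9, 6, 1, 8, 12, 3, 0, 10, 13, 7, 4, 14, 2, 15, 11, 5] = (0 16 5 12 14 15 11 4 8 10 7)(1 9 13 2 6 3)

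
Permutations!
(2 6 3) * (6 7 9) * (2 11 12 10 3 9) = (2 7)(3 11 12 10)(6 9) = [0, 1, 7, 11, 4, 5, 9, 2, 8, 6, 3, 12, 10]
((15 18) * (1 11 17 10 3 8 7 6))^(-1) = [0, 6, 2, 10, 4, 5, 7, 8, 3, 9, 17, 1, 12, 13, 14, 18, 16, 11, 15] = (1 6 7 8 3 10 17 11)(15 18)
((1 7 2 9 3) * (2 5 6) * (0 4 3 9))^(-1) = [2, 3, 6, 4, 0, 7, 5, 1, 8, 9] = (9)(0 2 6 5 7 1 3 4)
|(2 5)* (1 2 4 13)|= |(1 2 5 4 13)|= 5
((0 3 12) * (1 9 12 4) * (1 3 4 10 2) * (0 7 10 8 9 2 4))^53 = (1 2)(3 7 8 10 9 4 12) = [0, 2, 1, 7, 12, 5, 6, 8, 10, 4, 9, 11, 3]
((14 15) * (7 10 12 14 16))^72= (16)= [0, 1, 2, 3, 4, 5, 6, 7, 8, 9, 10, 11, 12, 13, 14, 15, 16]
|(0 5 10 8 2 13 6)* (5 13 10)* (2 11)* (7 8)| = 15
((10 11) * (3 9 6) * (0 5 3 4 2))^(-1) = (0 2 4 6 9 3 5)(10 11) = [2, 1, 4, 5, 6, 0, 9, 7, 8, 3, 11, 10]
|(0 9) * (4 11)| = 2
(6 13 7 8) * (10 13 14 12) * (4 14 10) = [0, 1, 2, 3, 14, 5, 10, 8, 6, 9, 13, 11, 4, 7, 12] = (4 14 12)(6 10 13 7 8)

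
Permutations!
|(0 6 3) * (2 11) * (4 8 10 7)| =12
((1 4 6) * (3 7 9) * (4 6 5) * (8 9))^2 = (3 8)(7 9) = [0, 1, 2, 8, 4, 5, 6, 9, 3, 7]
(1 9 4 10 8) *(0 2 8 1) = (0 2 8)(1 9 4 10) = [2, 9, 8, 3, 10, 5, 6, 7, 0, 4, 1]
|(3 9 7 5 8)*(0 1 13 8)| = 8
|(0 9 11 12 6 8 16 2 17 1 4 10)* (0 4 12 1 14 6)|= 30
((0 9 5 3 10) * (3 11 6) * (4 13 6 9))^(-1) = (0 10 3 6 13 4)(5 9 11) = [10, 1, 2, 6, 0, 9, 13, 7, 8, 11, 3, 5, 12, 4]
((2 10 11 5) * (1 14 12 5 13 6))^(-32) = (1 2 6 5 13 12 11 14 10) = [0, 2, 6, 3, 4, 13, 5, 7, 8, 9, 1, 14, 11, 12, 10]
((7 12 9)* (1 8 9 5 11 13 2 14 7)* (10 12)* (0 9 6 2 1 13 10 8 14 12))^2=(0 13 14 8 2 5 10 9 1 7 6 12 11)=[13, 7, 5, 3, 4, 10, 12, 6, 2, 1, 9, 0, 11, 14, 8]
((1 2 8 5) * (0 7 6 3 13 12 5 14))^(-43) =(0 7 6 3 13 12 5 1 2 8 14) =[7, 2, 8, 13, 4, 1, 3, 6, 14, 9, 10, 11, 5, 12, 0]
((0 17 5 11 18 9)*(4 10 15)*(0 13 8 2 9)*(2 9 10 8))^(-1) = (0 18 11 5 17)(2 13 9 8 4 15 10) = [18, 1, 13, 3, 15, 17, 6, 7, 4, 8, 2, 5, 12, 9, 14, 10, 16, 0, 11]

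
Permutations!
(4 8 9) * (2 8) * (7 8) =(2 7 8 9 4) =[0, 1, 7, 3, 2, 5, 6, 8, 9, 4]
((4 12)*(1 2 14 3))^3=[0, 3, 1, 14, 12, 5, 6, 7, 8, 9, 10, 11, 4, 13, 2]=(1 3 14 2)(4 12)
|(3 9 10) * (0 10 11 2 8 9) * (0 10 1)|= |(0 1)(2 8 9 11)(3 10)|= 4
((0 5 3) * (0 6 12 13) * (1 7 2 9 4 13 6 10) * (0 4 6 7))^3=(0 10 5 1 3)(2 12 9 7 6)(4 13)=[10, 3, 12, 0, 13, 1, 2, 6, 8, 7, 5, 11, 9, 4]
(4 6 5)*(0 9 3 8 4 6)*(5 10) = [9, 1, 2, 8, 0, 6, 10, 7, 4, 3, 5] = (0 9 3 8 4)(5 6 10)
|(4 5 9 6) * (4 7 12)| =|(4 5 9 6 7 12)| =6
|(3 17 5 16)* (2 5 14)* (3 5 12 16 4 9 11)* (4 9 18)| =|(2 12 16 5 9 11 3 17 14)(4 18)| =18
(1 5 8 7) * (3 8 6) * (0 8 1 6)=(0 8 7 6 3 1 5)=[8, 5, 2, 1, 4, 0, 3, 6, 7]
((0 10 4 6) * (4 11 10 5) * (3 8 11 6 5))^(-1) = (0 6 10 11 8 3)(4 5) = [6, 1, 2, 0, 5, 4, 10, 7, 3, 9, 11, 8]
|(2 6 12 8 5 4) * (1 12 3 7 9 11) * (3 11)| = |(1 12 8 5 4 2 6 11)(3 7 9)| = 24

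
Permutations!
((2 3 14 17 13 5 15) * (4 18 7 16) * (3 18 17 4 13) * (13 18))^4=(7 16 18)=[0, 1, 2, 3, 4, 5, 6, 16, 8, 9, 10, 11, 12, 13, 14, 15, 18, 17, 7]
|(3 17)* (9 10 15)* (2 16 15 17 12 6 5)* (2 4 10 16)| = |(3 12 6 5 4 10 17)(9 16 15)| = 21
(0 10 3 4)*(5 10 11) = [11, 1, 2, 4, 0, 10, 6, 7, 8, 9, 3, 5] = (0 11 5 10 3 4)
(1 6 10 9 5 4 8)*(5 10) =(1 6 5 4 8)(9 10) =[0, 6, 2, 3, 8, 4, 5, 7, 1, 10, 9]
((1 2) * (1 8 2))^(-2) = [0, 1, 2, 3, 4, 5, 6, 7, 8] = (8)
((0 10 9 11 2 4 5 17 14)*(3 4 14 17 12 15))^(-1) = (17)(0 14 2 11 9 10)(3 15 12 5 4) = [14, 1, 11, 15, 3, 4, 6, 7, 8, 10, 0, 9, 5, 13, 2, 12, 16, 17]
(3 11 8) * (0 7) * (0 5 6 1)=(0 7 5 6 1)(3 11 8)=[7, 0, 2, 11, 4, 6, 1, 5, 3, 9, 10, 8]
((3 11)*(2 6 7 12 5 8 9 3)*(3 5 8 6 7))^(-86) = (2 9 11 8 3 12 6 7 5) = [0, 1, 9, 12, 4, 2, 7, 5, 3, 11, 10, 8, 6]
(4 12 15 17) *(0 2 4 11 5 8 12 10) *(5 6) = (0 2 4 10)(5 8 12 15 17 11 6) = [2, 1, 4, 3, 10, 8, 5, 7, 12, 9, 0, 6, 15, 13, 14, 17, 16, 11]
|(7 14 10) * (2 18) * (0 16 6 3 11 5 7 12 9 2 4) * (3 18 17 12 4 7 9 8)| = |(0 16 6 18 7 14 10 4)(2 17 12 8 3 11 5 9)| = 8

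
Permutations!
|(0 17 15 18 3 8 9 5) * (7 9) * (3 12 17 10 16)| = 8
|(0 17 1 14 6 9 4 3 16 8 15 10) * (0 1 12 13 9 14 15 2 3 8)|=30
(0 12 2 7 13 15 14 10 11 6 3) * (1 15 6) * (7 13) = (0 12 2 13 6 3)(1 15 14 10 11) = [12, 15, 13, 0, 4, 5, 3, 7, 8, 9, 11, 1, 2, 6, 10, 14]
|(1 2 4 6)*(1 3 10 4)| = |(1 2)(3 10 4 6)| = 4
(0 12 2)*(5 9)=(0 12 2)(5 9)=[12, 1, 0, 3, 4, 9, 6, 7, 8, 5, 10, 11, 2]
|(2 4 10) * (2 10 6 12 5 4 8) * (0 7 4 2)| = |(0 7 4 6 12 5 2 8)| = 8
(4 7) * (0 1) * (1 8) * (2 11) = (0 8 1)(2 11)(4 7) = [8, 0, 11, 3, 7, 5, 6, 4, 1, 9, 10, 2]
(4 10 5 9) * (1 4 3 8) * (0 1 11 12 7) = [1, 4, 2, 8, 10, 9, 6, 0, 11, 3, 5, 12, 7] = (0 1 4 10 5 9 3 8 11 12 7)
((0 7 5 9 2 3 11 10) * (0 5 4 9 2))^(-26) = [4, 1, 5, 2, 0, 10, 6, 9, 8, 7, 11, 3] = (0 4)(2 5 10 11 3)(7 9)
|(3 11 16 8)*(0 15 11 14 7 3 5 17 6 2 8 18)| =|(0 15 11 16 18)(2 8 5 17 6)(3 14 7)| =15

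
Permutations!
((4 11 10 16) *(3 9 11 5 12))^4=(3 16)(4 9)(5 11)(10 12)=[0, 1, 2, 16, 9, 11, 6, 7, 8, 4, 12, 5, 10, 13, 14, 15, 3]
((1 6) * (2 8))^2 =(8) =[0, 1, 2, 3, 4, 5, 6, 7, 8]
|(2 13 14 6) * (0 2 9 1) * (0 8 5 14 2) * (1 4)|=|(1 8 5 14 6 9 4)(2 13)|=14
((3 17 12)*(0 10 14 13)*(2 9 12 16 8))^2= (0 14)(2 12 17 8 9 3 16)(10 13)= [14, 1, 12, 16, 4, 5, 6, 7, 9, 3, 13, 11, 17, 10, 0, 15, 2, 8]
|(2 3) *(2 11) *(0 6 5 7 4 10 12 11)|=|(0 6 5 7 4 10 12 11 2 3)|=10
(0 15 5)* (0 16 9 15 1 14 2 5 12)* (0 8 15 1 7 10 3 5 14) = (0 7 10 3 5 16 9 1)(2 14)(8 15 12) = [7, 0, 14, 5, 4, 16, 6, 10, 15, 1, 3, 11, 8, 13, 2, 12, 9]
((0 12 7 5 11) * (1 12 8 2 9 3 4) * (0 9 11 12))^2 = [2, 8, 9, 1, 0, 7, 6, 12, 11, 4, 10, 3, 5] = (0 2 9 4)(1 8 11 3)(5 7 12)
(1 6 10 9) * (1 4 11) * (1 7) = (1 6 10 9 4 11 7) = [0, 6, 2, 3, 11, 5, 10, 1, 8, 4, 9, 7]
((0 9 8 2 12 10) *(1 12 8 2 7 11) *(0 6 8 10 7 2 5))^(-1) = (0 5 9)(1 11 7 12)(2 8 6 10) = [5, 11, 8, 3, 4, 9, 10, 12, 6, 0, 2, 7, 1]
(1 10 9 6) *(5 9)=(1 10 5 9 6)=[0, 10, 2, 3, 4, 9, 1, 7, 8, 6, 5]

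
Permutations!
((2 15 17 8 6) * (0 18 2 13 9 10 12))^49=(0 8 12 17 10 15 9 2 13 18 6)=[8, 1, 13, 3, 4, 5, 0, 7, 12, 2, 15, 11, 17, 18, 14, 9, 16, 10, 6]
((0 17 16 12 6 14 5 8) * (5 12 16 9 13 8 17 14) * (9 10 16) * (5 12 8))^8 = (0 8 14)(5 10 9)(13 17 16) = [8, 1, 2, 3, 4, 10, 6, 7, 14, 5, 9, 11, 12, 17, 0, 15, 13, 16]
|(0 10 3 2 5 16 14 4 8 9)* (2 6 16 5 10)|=10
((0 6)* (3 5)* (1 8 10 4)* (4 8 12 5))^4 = (1 4 3 5 12) = [0, 4, 2, 5, 3, 12, 6, 7, 8, 9, 10, 11, 1]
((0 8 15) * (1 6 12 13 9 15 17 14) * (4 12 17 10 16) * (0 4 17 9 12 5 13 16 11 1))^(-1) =[14, 11, 2, 3, 15, 4, 1, 7, 0, 6, 8, 10, 13, 5, 17, 9, 12, 16] =(0 14 17 16 12 13 5 4 15 9 6 1 11 10 8)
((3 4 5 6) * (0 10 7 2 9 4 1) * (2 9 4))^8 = [3, 6, 7, 5, 9, 2, 4, 0, 8, 10, 1] = (0 3 5 2 7)(1 6 4 9 10)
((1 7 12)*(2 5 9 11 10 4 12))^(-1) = [0, 12, 7, 3, 10, 2, 6, 1, 8, 5, 11, 9, 4] = (1 12 4 10 11 9 5 2 7)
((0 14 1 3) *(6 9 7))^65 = [14, 3, 2, 0, 4, 5, 7, 9, 8, 6, 10, 11, 12, 13, 1] = (0 14 1 3)(6 7 9)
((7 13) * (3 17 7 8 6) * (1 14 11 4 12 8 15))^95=(1 15 13 7 17 3 6 8 12 4 11 14)=[0, 15, 2, 6, 11, 5, 8, 17, 12, 9, 10, 14, 4, 7, 1, 13, 16, 3]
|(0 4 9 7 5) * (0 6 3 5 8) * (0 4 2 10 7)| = |(0 2 10 7 8 4 9)(3 5 6)| = 21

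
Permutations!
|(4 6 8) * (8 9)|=4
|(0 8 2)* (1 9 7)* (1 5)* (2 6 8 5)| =|(0 5 1 9 7 2)(6 8)| =6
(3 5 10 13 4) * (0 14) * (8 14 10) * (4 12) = (0 10 13 12 4 3 5 8 14) = [10, 1, 2, 5, 3, 8, 6, 7, 14, 9, 13, 11, 4, 12, 0]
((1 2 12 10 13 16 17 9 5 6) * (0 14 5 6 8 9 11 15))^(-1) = (0 15 11 17 16 13 10 12 2 1 6 9 8 5 14) = [15, 6, 1, 3, 4, 14, 9, 7, 5, 8, 12, 17, 2, 10, 0, 11, 13, 16]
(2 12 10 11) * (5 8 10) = (2 12 5 8 10 11) = [0, 1, 12, 3, 4, 8, 6, 7, 10, 9, 11, 2, 5]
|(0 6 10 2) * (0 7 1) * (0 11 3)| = 8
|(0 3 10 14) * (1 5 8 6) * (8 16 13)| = 12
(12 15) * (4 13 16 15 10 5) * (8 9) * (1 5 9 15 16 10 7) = (16)(1 5 4 13 10 9 8 15 12 7) = [0, 5, 2, 3, 13, 4, 6, 1, 15, 8, 9, 11, 7, 10, 14, 12, 16]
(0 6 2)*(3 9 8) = (0 6 2)(3 9 8) = [6, 1, 0, 9, 4, 5, 2, 7, 3, 8]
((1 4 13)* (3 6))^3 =[0, 1, 2, 6, 4, 5, 3, 7, 8, 9, 10, 11, 12, 13] =(13)(3 6)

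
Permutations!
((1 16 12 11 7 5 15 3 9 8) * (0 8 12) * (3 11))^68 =(16)(3 12 9) =[0, 1, 2, 12, 4, 5, 6, 7, 8, 3, 10, 11, 9, 13, 14, 15, 16]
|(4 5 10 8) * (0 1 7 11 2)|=20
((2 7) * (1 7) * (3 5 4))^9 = (7) = [0, 1, 2, 3, 4, 5, 6, 7]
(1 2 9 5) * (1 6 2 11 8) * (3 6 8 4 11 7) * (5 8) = (1 7 3 6 2 9 8)(4 11) = [0, 7, 9, 6, 11, 5, 2, 3, 1, 8, 10, 4]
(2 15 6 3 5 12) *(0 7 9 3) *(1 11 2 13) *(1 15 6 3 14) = (0 7 9 14 1 11 2 6)(3 5 12 13 15) = [7, 11, 6, 5, 4, 12, 0, 9, 8, 14, 10, 2, 13, 15, 1, 3]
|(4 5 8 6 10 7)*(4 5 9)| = |(4 9)(5 8 6 10 7)| = 10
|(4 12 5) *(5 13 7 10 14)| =|(4 12 13 7 10 14 5)| =7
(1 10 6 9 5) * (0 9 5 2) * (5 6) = (0 9 2)(1 10 5) = [9, 10, 0, 3, 4, 1, 6, 7, 8, 2, 5]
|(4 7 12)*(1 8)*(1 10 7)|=|(1 8 10 7 12 4)|=6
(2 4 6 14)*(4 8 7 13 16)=(2 8 7 13 16 4 6 14)=[0, 1, 8, 3, 6, 5, 14, 13, 7, 9, 10, 11, 12, 16, 2, 15, 4]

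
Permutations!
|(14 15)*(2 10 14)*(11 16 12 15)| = 7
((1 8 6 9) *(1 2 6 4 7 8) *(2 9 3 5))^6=(9)(2 3)(5 6)=[0, 1, 3, 2, 4, 6, 5, 7, 8, 9]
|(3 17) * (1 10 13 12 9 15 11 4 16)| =18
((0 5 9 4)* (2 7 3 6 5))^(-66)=(0 9 6 7)(2 4 5 3)=[9, 1, 4, 2, 5, 3, 7, 0, 8, 6]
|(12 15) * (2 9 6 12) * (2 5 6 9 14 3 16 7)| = |(2 14 3 16 7)(5 6 12 15)| = 20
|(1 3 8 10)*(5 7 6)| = 12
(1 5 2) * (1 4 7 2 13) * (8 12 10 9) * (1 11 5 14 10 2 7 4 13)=(1 14 10 9 8 12 2 13 11 5)=[0, 14, 13, 3, 4, 1, 6, 7, 12, 8, 9, 5, 2, 11, 10]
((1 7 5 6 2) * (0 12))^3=[12, 6, 5, 3, 4, 1, 7, 2, 8, 9, 10, 11, 0]=(0 12)(1 6 7 2 5)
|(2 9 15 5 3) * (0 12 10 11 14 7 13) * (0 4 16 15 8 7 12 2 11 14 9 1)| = 30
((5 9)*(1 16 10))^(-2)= (1 16 10)= [0, 16, 2, 3, 4, 5, 6, 7, 8, 9, 1, 11, 12, 13, 14, 15, 10]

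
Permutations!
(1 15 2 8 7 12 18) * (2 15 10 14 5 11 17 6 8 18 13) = (1 10 14 5 11 17 6 8 7 12 13 2 18) = [0, 10, 18, 3, 4, 11, 8, 12, 7, 9, 14, 17, 13, 2, 5, 15, 16, 6, 1]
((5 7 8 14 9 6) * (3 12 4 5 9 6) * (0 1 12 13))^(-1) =(0 13 3 9 6 14 8 7 5 4 12 1) =[13, 0, 2, 9, 12, 4, 14, 5, 7, 6, 10, 11, 1, 3, 8]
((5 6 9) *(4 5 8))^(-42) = (4 9 5 8 6) = [0, 1, 2, 3, 9, 8, 4, 7, 6, 5]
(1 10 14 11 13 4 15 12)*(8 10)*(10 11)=[0, 8, 2, 3, 15, 5, 6, 7, 11, 9, 14, 13, 1, 4, 10, 12]=(1 8 11 13 4 15 12)(10 14)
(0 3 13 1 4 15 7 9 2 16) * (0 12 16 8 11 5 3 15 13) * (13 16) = [15, 4, 8, 0, 16, 3, 6, 9, 11, 2, 10, 5, 13, 1, 14, 7, 12] = (0 15 7 9 2 8 11 5 3)(1 4 16 12 13)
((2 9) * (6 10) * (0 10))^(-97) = (0 6 10)(2 9) = [6, 1, 9, 3, 4, 5, 10, 7, 8, 2, 0]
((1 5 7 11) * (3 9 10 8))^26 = (1 7)(3 10)(5 11)(8 9) = [0, 7, 2, 10, 4, 11, 6, 1, 9, 8, 3, 5]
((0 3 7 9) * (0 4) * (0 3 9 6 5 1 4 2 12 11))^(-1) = [11, 5, 9, 4, 1, 6, 7, 3, 8, 0, 10, 12, 2] = (0 11 12 2 9)(1 5 6 7 3 4)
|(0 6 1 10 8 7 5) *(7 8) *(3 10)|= 7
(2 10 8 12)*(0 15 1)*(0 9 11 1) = (0 15)(1 9 11)(2 10 8 12) = [15, 9, 10, 3, 4, 5, 6, 7, 12, 11, 8, 1, 2, 13, 14, 0]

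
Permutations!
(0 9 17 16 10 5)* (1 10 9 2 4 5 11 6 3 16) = (0 2 4 5)(1 10 11 6 3 16 9 17) = [2, 10, 4, 16, 5, 0, 3, 7, 8, 17, 11, 6, 12, 13, 14, 15, 9, 1]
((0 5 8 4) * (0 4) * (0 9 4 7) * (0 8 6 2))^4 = (9) = [0, 1, 2, 3, 4, 5, 6, 7, 8, 9]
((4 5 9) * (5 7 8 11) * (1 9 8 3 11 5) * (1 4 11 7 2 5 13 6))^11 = [0, 11, 8, 7, 5, 13, 9, 3, 6, 4, 10, 2, 12, 1] = (1 11 2 8 6 9 4 5 13)(3 7)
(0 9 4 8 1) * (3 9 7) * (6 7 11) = (0 11 6 7 3 9 4 8 1) = [11, 0, 2, 9, 8, 5, 7, 3, 1, 4, 10, 6]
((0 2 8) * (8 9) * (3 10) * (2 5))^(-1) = (0 8 9 2 5)(3 10) = [8, 1, 5, 10, 4, 0, 6, 7, 9, 2, 3]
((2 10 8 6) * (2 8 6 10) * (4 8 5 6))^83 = (4 10 8)(5 6) = [0, 1, 2, 3, 10, 6, 5, 7, 4, 9, 8]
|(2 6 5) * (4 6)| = 4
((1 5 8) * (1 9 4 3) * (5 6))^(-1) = [0, 3, 2, 4, 9, 6, 1, 7, 5, 8] = (1 3 4 9 8 5 6)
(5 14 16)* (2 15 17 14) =[0, 1, 15, 3, 4, 2, 6, 7, 8, 9, 10, 11, 12, 13, 16, 17, 5, 14] =(2 15 17 14 16 5)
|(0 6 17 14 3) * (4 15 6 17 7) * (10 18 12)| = 12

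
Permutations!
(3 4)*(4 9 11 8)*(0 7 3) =[7, 1, 2, 9, 0, 5, 6, 3, 4, 11, 10, 8] =(0 7 3 9 11 8 4)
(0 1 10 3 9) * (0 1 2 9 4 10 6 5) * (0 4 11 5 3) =(0 2 9 1 6 3 11 5 4 10) =[2, 6, 9, 11, 10, 4, 3, 7, 8, 1, 0, 5]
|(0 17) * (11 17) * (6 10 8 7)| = |(0 11 17)(6 10 8 7)| = 12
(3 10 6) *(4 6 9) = (3 10 9 4 6) = [0, 1, 2, 10, 6, 5, 3, 7, 8, 4, 9]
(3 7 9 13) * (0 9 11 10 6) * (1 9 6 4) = (0 6)(1 9 13 3 7 11 10 4) = [6, 9, 2, 7, 1, 5, 0, 11, 8, 13, 4, 10, 12, 3]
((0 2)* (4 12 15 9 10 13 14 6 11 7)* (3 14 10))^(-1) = (0 2)(3 9 15 12 4 7 11 6 14)(10 13) = [2, 1, 0, 9, 7, 5, 14, 11, 8, 15, 13, 6, 4, 10, 3, 12]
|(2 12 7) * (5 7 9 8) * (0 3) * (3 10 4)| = 12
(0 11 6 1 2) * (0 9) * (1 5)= (0 11 6 5 1 2 9)= [11, 2, 9, 3, 4, 1, 5, 7, 8, 0, 10, 6]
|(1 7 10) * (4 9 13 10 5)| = |(1 7 5 4 9 13 10)| = 7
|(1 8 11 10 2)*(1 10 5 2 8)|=|(2 10 8 11 5)|=5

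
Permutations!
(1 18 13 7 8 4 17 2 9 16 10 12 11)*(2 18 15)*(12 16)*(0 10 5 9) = (0 10 16 5 9 12 11 1 15 2)(4 17 18 13 7 8) = [10, 15, 0, 3, 17, 9, 6, 8, 4, 12, 16, 1, 11, 7, 14, 2, 5, 18, 13]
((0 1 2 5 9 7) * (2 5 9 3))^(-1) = (0 7 9 2 3 5 1) = [7, 0, 3, 5, 4, 1, 6, 9, 8, 2]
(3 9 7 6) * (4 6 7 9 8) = (9)(3 8 4 6) = [0, 1, 2, 8, 6, 5, 3, 7, 4, 9]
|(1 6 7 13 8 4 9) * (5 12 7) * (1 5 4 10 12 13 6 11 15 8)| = |(1 11 15 8 10 12 7 6 4 9 5 13)| = 12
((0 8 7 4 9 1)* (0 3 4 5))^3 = [5, 9, 2, 1, 3, 7, 6, 8, 0, 4] = (0 5 7 8)(1 9 4 3)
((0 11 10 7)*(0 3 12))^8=(0 10 3)(7 12 11)=[10, 1, 2, 0, 4, 5, 6, 12, 8, 9, 3, 7, 11]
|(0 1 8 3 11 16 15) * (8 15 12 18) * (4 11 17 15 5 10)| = 13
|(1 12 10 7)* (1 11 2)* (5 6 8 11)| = 9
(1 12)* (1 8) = (1 12 8) = [0, 12, 2, 3, 4, 5, 6, 7, 1, 9, 10, 11, 8]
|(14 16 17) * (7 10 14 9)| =6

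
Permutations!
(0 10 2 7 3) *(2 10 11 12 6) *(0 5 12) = [11, 1, 7, 5, 4, 12, 2, 3, 8, 9, 10, 0, 6] = (0 11)(2 7 3 5 12 6)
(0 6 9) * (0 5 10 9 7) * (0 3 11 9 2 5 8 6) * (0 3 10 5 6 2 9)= (0 3 11)(2 6 7 10 9 8)= [3, 1, 6, 11, 4, 5, 7, 10, 2, 8, 9, 0]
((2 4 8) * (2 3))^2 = [0, 1, 8, 4, 3, 5, 6, 7, 2] = (2 8)(3 4)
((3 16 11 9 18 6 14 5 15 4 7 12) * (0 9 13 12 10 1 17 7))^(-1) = (0 4 15 5 14 6 18 9)(1 10 7 17)(3 12 13 11 16) = [4, 10, 2, 12, 15, 14, 18, 17, 8, 0, 7, 16, 13, 11, 6, 5, 3, 1, 9]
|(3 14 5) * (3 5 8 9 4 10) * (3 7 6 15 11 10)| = |(3 14 8 9 4)(6 15 11 10 7)| = 5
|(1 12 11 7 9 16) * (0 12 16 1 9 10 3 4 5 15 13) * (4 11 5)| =60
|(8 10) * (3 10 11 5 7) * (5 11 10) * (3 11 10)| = |(3 5 7 11 10 8)| = 6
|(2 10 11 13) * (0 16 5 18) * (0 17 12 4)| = 28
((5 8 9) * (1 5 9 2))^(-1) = (9)(1 2 8 5) = [0, 2, 8, 3, 4, 1, 6, 7, 5, 9]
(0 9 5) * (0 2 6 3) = (0 9 5 2 6 3) = [9, 1, 6, 0, 4, 2, 3, 7, 8, 5]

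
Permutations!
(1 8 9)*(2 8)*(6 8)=(1 2 6 8 9)=[0, 2, 6, 3, 4, 5, 8, 7, 9, 1]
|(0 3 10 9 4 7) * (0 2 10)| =|(0 3)(2 10 9 4 7)| =10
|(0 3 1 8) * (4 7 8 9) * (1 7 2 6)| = |(0 3 7 8)(1 9 4 2 6)| = 20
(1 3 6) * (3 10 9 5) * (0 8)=[8, 10, 2, 6, 4, 3, 1, 7, 0, 5, 9]=(0 8)(1 10 9 5 3 6)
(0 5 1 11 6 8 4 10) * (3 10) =(0 5 1 11 6 8 4 3 10) =[5, 11, 2, 10, 3, 1, 8, 7, 4, 9, 0, 6]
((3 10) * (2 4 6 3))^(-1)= [0, 1, 10, 6, 2, 5, 4, 7, 8, 9, 3]= (2 10 3 6 4)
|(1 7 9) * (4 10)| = |(1 7 9)(4 10)| = 6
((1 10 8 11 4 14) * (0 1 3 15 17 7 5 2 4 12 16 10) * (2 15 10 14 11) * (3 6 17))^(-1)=(0 1)(2 8 10 3 15 5 7 17 6 14 16 12 11 4)=[1, 0, 8, 15, 2, 7, 14, 17, 10, 9, 3, 4, 11, 13, 16, 5, 12, 6]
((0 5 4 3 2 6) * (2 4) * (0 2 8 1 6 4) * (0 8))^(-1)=(0 5)(1 8 3 4 2 6)=[5, 8, 6, 4, 2, 0, 1, 7, 3]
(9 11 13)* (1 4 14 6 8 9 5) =(1 4 14 6 8 9 11 13 5) =[0, 4, 2, 3, 14, 1, 8, 7, 9, 11, 10, 13, 12, 5, 6]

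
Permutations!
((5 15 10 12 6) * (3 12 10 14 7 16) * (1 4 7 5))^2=(1 7 3 6 4 16 12)(5 14 15)=[0, 7, 2, 6, 16, 14, 4, 3, 8, 9, 10, 11, 1, 13, 15, 5, 12]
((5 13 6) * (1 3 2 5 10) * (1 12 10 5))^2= [0, 2, 3, 1, 4, 6, 13, 7, 8, 9, 10, 11, 12, 5]= (1 2 3)(5 6 13)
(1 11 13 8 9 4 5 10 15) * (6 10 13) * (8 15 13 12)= [0, 11, 2, 3, 5, 12, 10, 7, 9, 4, 13, 6, 8, 15, 14, 1]= (1 11 6 10 13 15)(4 5 12 8 9)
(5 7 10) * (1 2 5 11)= (1 2 5 7 10 11)= [0, 2, 5, 3, 4, 7, 6, 10, 8, 9, 11, 1]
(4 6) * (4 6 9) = (4 9) = [0, 1, 2, 3, 9, 5, 6, 7, 8, 4]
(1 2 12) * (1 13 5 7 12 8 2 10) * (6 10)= (1 6 10)(2 8)(5 7 12 13)= [0, 6, 8, 3, 4, 7, 10, 12, 2, 9, 1, 11, 13, 5]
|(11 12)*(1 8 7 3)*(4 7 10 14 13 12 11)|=|(1 8 10 14 13 12 4 7 3)|=9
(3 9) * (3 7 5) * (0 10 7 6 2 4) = (0 10 7 5 3 9 6 2 4) = [10, 1, 4, 9, 0, 3, 2, 5, 8, 6, 7]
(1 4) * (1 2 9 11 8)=(1 4 2 9 11 8)=[0, 4, 9, 3, 2, 5, 6, 7, 1, 11, 10, 8]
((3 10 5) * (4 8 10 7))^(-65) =[0, 1, 2, 7, 8, 3, 6, 4, 10, 9, 5] =(3 7 4 8 10 5)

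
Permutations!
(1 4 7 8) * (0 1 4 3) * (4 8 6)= [1, 3, 2, 0, 7, 5, 4, 6, 8]= (8)(0 1 3)(4 7 6)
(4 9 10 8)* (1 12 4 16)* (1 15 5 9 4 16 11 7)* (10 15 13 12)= [0, 10, 2, 3, 4, 9, 6, 1, 11, 15, 8, 7, 16, 12, 14, 5, 13]= (1 10 8 11 7)(5 9 15)(12 16 13)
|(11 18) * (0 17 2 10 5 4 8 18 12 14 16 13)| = 13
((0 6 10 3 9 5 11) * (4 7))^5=(0 5 3 6 11 9 10)(4 7)=[5, 1, 2, 6, 7, 3, 11, 4, 8, 10, 0, 9]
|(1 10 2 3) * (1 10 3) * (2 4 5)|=6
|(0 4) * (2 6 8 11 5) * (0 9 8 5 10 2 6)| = |(0 4 9 8 11 10 2)(5 6)| = 14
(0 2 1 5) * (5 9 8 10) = (0 2 1 9 8 10 5) = [2, 9, 1, 3, 4, 0, 6, 7, 10, 8, 5]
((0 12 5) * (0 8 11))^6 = (0 12 5 8 11) = [12, 1, 2, 3, 4, 8, 6, 7, 11, 9, 10, 0, 5]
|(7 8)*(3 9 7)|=|(3 9 7 8)|=4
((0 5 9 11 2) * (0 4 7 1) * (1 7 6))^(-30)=(0 9 2 6)(1 5 11 4)=[9, 5, 6, 3, 1, 11, 0, 7, 8, 2, 10, 4]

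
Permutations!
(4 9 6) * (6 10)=(4 9 10 6)=[0, 1, 2, 3, 9, 5, 4, 7, 8, 10, 6]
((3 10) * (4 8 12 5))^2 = (4 12)(5 8) = [0, 1, 2, 3, 12, 8, 6, 7, 5, 9, 10, 11, 4]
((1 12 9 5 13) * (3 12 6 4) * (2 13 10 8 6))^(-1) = [0, 13, 1, 4, 6, 9, 8, 7, 10, 12, 5, 11, 3, 2] = (1 13 2)(3 4 6 8 10 5 9 12)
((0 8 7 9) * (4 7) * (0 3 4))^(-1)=[8, 1, 2, 9, 3, 5, 6, 4, 0, 7]=(0 8)(3 9 7 4)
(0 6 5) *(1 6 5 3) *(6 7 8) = (0 5)(1 7 8 6 3) = [5, 7, 2, 1, 4, 0, 3, 8, 6]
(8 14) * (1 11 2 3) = (1 11 2 3)(8 14) = [0, 11, 3, 1, 4, 5, 6, 7, 14, 9, 10, 2, 12, 13, 8]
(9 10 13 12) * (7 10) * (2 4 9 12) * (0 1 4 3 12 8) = (0 1 4 9 7 10 13 2 3 12 8) = [1, 4, 3, 12, 9, 5, 6, 10, 0, 7, 13, 11, 8, 2]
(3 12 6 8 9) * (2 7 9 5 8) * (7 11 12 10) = (2 11 12 6)(3 10 7 9)(5 8) = [0, 1, 11, 10, 4, 8, 2, 9, 5, 3, 7, 12, 6]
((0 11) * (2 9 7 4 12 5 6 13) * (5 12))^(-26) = (2 7 5 13 9 4 6) = [0, 1, 7, 3, 6, 13, 2, 5, 8, 4, 10, 11, 12, 9]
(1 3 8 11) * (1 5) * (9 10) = (1 3 8 11 5)(9 10) = [0, 3, 2, 8, 4, 1, 6, 7, 11, 10, 9, 5]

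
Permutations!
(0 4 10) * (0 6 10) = (0 4)(6 10) = [4, 1, 2, 3, 0, 5, 10, 7, 8, 9, 6]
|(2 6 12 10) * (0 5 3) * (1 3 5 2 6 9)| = |(0 2 9 1 3)(6 12 10)| = 15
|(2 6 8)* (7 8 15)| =|(2 6 15 7 8)| =5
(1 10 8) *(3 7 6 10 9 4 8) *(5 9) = (1 5 9 4 8)(3 7 6 10) = [0, 5, 2, 7, 8, 9, 10, 6, 1, 4, 3]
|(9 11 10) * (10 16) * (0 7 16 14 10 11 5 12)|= |(0 7 16 11 14 10 9 5 12)|= 9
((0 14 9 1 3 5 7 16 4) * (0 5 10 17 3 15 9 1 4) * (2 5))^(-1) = (0 16 7 5 2 4 9 15 1 14)(3 17 10) = [16, 14, 4, 17, 9, 2, 6, 5, 8, 15, 3, 11, 12, 13, 0, 1, 7, 10]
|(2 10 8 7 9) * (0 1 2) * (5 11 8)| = 9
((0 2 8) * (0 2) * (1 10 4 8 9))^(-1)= (1 9 2 8 4 10)= [0, 9, 8, 3, 10, 5, 6, 7, 4, 2, 1]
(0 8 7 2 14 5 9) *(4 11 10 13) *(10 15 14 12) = [8, 1, 12, 3, 11, 9, 6, 2, 7, 0, 13, 15, 10, 4, 5, 14] = (0 8 7 2 12 10 13 4 11 15 14 5 9)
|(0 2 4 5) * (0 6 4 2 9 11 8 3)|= |(0 9 11 8 3)(4 5 6)|= 15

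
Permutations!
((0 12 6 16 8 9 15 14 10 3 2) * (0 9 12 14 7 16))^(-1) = [6, 1, 3, 10, 4, 5, 12, 15, 16, 2, 14, 11, 8, 13, 0, 9, 7] = (0 6 12 8 16 7 15 9 2 3 10 14)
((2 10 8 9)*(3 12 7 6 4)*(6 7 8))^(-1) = (2 9 8 12 3 4 6 10) = [0, 1, 9, 4, 6, 5, 10, 7, 12, 8, 2, 11, 3]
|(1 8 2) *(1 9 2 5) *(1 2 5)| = |(1 8)(2 9 5)| = 6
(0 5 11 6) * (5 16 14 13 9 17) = (0 16 14 13 9 17 5 11 6) = [16, 1, 2, 3, 4, 11, 0, 7, 8, 17, 10, 6, 12, 9, 13, 15, 14, 5]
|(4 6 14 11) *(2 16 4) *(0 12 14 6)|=7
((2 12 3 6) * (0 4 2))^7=(0 4 2 12 3 6)=[4, 1, 12, 6, 2, 5, 0, 7, 8, 9, 10, 11, 3]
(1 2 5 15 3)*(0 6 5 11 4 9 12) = (0 6 5 15 3 1 2 11 4 9 12) = [6, 2, 11, 1, 9, 15, 5, 7, 8, 12, 10, 4, 0, 13, 14, 3]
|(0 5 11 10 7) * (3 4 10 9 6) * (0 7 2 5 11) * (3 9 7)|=|(0 11 7 3 4 10 2 5)(6 9)|=8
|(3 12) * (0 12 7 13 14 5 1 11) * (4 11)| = |(0 12 3 7 13 14 5 1 4 11)| = 10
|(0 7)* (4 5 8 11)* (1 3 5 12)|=14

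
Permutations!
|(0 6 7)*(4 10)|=6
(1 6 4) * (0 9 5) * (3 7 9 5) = [5, 6, 2, 7, 1, 0, 4, 9, 8, 3] = (0 5)(1 6 4)(3 7 9)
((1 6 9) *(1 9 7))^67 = [0, 6, 2, 3, 4, 5, 7, 1, 8, 9] = (9)(1 6 7)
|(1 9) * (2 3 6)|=|(1 9)(2 3 6)|=6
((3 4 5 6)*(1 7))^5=[0, 7, 2, 4, 5, 6, 3, 1]=(1 7)(3 4 5 6)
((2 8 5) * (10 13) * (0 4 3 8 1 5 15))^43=(0 8 4 15 3)(1 5 2)(10 13)=[8, 5, 1, 0, 15, 2, 6, 7, 4, 9, 13, 11, 12, 10, 14, 3]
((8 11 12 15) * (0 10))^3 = [10, 1, 2, 3, 4, 5, 6, 7, 15, 9, 0, 8, 11, 13, 14, 12] = (0 10)(8 15 12 11)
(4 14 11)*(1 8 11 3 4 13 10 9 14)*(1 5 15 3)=(1 8 11 13 10 9 14)(3 4 5 15)=[0, 8, 2, 4, 5, 15, 6, 7, 11, 14, 9, 13, 12, 10, 1, 3]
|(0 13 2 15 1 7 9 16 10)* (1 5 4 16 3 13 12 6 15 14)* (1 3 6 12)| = |(0 1 7 9 6 15 5 4 16 10)(2 14 3 13)| = 20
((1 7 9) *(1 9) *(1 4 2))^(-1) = (9)(1 2 4 7) = [0, 2, 4, 3, 7, 5, 6, 1, 8, 9]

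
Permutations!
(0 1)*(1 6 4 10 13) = (0 6 4 10 13 1) = [6, 0, 2, 3, 10, 5, 4, 7, 8, 9, 13, 11, 12, 1]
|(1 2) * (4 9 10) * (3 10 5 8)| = |(1 2)(3 10 4 9 5 8)| = 6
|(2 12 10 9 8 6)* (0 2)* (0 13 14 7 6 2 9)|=|(0 9 8 2 12 10)(6 13 14 7)|=12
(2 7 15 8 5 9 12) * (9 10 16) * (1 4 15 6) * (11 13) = (1 4 15 8 5 10 16 9 12 2 7 6)(11 13) = [0, 4, 7, 3, 15, 10, 1, 6, 5, 12, 16, 13, 2, 11, 14, 8, 9]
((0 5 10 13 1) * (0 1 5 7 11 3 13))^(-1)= [10, 1, 2, 11, 4, 13, 6, 0, 8, 9, 5, 7, 12, 3]= (0 10 5 13 3 11 7)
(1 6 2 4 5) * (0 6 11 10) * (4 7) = (0 6 2 7 4 5 1 11 10) = [6, 11, 7, 3, 5, 1, 2, 4, 8, 9, 0, 10]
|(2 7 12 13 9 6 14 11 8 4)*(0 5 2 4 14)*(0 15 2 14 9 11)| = 9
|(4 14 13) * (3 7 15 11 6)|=|(3 7 15 11 6)(4 14 13)|=15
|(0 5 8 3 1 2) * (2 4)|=|(0 5 8 3 1 4 2)|=7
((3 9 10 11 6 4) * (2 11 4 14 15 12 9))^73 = [0, 1, 14, 6, 11, 5, 12, 7, 8, 3, 2, 15, 4, 13, 9, 10] = (2 14 9 3 6 12 4 11 15 10)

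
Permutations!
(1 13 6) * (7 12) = (1 13 6)(7 12) = [0, 13, 2, 3, 4, 5, 1, 12, 8, 9, 10, 11, 7, 6]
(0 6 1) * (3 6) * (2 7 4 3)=[2, 0, 7, 6, 3, 5, 1, 4]=(0 2 7 4 3 6 1)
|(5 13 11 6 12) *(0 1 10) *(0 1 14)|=10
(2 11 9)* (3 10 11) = (2 3 10 11 9) = [0, 1, 3, 10, 4, 5, 6, 7, 8, 2, 11, 9]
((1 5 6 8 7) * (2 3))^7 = [0, 6, 3, 2, 4, 8, 7, 5, 1] = (1 6 7 5 8)(2 3)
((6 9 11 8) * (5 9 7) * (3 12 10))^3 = [0, 1, 2, 3, 4, 8, 9, 11, 5, 6, 10, 7, 12] = (12)(5 8)(6 9)(7 11)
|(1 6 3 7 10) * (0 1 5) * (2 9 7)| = 9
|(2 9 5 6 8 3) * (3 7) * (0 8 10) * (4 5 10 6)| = 14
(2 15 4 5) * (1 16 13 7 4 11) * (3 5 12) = (1 16 13 7 4 12 3 5 2 15 11) = [0, 16, 15, 5, 12, 2, 6, 4, 8, 9, 10, 1, 3, 7, 14, 11, 13]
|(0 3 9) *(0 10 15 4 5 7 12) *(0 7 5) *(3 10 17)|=|(0 10 15 4)(3 9 17)(7 12)|=12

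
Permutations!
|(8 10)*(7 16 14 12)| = 4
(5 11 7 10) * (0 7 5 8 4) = (0 7 10 8 4)(5 11) = [7, 1, 2, 3, 0, 11, 6, 10, 4, 9, 8, 5]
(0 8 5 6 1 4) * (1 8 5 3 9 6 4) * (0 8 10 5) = (3 9 6 10 5 4 8) = [0, 1, 2, 9, 8, 4, 10, 7, 3, 6, 5]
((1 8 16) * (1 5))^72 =(16) =[0, 1, 2, 3, 4, 5, 6, 7, 8, 9, 10, 11, 12, 13, 14, 15, 16]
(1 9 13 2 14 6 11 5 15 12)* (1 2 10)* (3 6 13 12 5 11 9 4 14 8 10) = [0, 4, 8, 6, 14, 15, 9, 7, 10, 12, 1, 11, 2, 3, 13, 5] = (1 4 14 13 3 6 9 12 2 8 10)(5 15)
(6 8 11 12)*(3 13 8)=(3 13 8 11 12 6)=[0, 1, 2, 13, 4, 5, 3, 7, 11, 9, 10, 12, 6, 8]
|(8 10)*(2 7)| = |(2 7)(8 10)| = 2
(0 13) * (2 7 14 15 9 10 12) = [13, 1, 7, 3, 4, 5, 6, 14, 8, 10, 12, 11, 2, 0, 15, 9] = (0 13)(2 7 14 15 9 10 12)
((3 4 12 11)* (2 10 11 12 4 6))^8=(12)(2 3 10 6 11)=[0, 1, 3, 10, 4, 5, 11, 7, 8, 9, 6, 2, 12]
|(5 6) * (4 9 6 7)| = |(4 9 6 5 7)| = 5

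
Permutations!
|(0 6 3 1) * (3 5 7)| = |(0 6 5 7 3 1)| = 6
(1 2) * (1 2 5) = (1 5) = [0, 5, 2, 3, 4, 1]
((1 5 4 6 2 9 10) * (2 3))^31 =(1 10 9 2 3 6 4 5) =[0, 10, 3, 6, 5, 1, 4, 7, 8, 2, 9]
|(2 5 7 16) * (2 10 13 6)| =|(2 5 7 16 10 13 6)| =7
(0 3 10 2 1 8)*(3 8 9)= (0 8)(1 9 3 10 2)= [8, 9, 1, 10, 4, 5, 6, 7, 0, 3, 2]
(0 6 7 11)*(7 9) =(0 6 9 7 11) =[6, 1, 2, 3, 4, 5, 9, 11, 8, 7, 10, 0]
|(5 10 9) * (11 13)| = 6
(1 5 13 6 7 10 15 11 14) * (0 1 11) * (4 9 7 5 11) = [1, 11, 2, 3, 9, 13, 5, 10, 8, 7, 15, 14, 12, 6, 4, 0] = (0 1 11 14 4 9 7 10 15)(5 13 6)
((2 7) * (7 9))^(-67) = (2 7 9) = [0, 1, 7, 3, 4, 5, 6, 9, 8, 2]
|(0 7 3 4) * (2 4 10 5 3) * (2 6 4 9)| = 12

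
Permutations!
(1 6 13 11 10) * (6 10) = (1 10)(6 13 11) = [0, 10, 2, 3, 4, 5, 13, 7, 8, 9, 1, 6, 12, 11]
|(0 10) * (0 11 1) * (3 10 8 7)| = |(0 8 7 3 10 11 1)| = 7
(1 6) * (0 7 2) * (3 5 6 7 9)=(0 9 3 5 6 1 7 2)=[9, 7, 0, 5, 4, 6, 1, 2, 8, 3]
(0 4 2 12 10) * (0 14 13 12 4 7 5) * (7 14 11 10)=(0 14 13 12 7 5)(2 4)(10 11)=[14, 1, 4, 3, 2, 0, 6, 5, 8, 9, 11, 10, 7, 12, 13]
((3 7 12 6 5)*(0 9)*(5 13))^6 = [0, 1, 2, 3, 4, 5, 6, 7, 8, 9, 10, 11, 12, 13] = (13)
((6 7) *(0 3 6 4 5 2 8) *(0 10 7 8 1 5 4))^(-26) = [10, 5, 1, 7, 4, 2, 0, 8, 3, 9, 6] = (0 10 6)(1 5 2)(3 7 8)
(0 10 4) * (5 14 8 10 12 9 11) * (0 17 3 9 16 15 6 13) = [12, 1, 2, 9, 17, 14, 13, 7, 10, 11, 4, 5, 16, 0, 8, 6, 15, 3] = (0 12 16 15 6 13)(3 9 11 5 14 8 10 4 17)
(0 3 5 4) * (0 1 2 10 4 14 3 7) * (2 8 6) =(0 7)(1 8 6 2 10 4)(3 5 14) =[7, 8, 10, 5, 1, 14, 2, 0, 6, 9, 4, 11, 12, 13, 3]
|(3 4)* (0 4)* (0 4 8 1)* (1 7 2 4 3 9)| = |(0 8 7 2 4 9 1)| = 7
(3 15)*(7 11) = (3 15)(7 11) = [0, 1, 2, 15, 4, 5, 6, 11, 8, 9, 10, 7, 12, 13, 14, 3]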